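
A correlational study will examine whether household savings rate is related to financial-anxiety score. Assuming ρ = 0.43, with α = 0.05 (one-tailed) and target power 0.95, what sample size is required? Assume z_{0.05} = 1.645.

Fisher's z: C = ½·ln((1+r)/(1−r)) = ½·ln(2.5088) = 0.4599.
n = ((z_{α} + z_β)/C)² + 3.
(1.645 + 1.645) / 0.4599 = 3.290 / 0.4599 = 7.154.
n = 7.154² + 3 = 51.18 + 3 = 54.2.
Round up.

n = 55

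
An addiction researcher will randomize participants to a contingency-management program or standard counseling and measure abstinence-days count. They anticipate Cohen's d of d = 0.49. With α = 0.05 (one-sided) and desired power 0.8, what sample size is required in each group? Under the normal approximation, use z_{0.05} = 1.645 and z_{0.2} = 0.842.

n = 52 per group

For two independent groups with equal n: n = 2·((z_{α} + z_β) / d)².
z_{α} + z_β = 1.645 + 0.842 = 2.487.
n = 2 × (2.487 / 0.49)² = 2 × 5.076² = 2 × 25.76 = 51.5.
Round up to the next whole participant.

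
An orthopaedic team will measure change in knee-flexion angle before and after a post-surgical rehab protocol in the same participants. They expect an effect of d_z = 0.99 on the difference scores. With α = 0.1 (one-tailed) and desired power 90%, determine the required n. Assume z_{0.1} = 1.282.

n = 7 pairs

For a paired (one-sample on differences) test: n = ((z_{α} + z_β) / d)².
z_{α} + z_β = 1.282 + 1.282 = 2.564.
n = (2.564 / 0.99)² = 2.590² = 6.71.
Round up.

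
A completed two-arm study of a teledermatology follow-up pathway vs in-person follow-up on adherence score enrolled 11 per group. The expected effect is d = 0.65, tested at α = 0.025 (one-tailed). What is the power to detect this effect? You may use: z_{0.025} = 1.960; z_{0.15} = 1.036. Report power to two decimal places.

For two equal groups, power = Φ(d·√(n/2) − z_{α}).
d·√(n/2) = 0.65 × √(11/2) = 0.65 × 2.345 = 1.524.
z_β = 1.524 − 1.960 = -0.436.
Power = Φ(-0.436) = 0.332.

power ≈ 0.33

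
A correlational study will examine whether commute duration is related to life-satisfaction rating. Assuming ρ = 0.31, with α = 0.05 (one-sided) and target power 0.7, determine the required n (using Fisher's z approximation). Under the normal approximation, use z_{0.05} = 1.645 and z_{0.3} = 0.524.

n = 49

Fisher's z: C = ½·ln((1+r)/(1−r)) = ½·ln(1.8986) = 0.3205.
n = ((z_{α} + z_β)/C)² + 3.
(1.645 + 0.524) / 0.3205 = 2.169 / 0.3205 = 6.768.
n = 6.768² + 3 = 45.80 + 3 = 48.8.
Round up.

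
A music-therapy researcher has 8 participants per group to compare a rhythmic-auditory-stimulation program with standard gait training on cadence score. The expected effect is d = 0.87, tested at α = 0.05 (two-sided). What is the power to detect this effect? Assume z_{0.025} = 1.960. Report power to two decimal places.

For two equal groups, power = Φ(d·√(n/2) − z_{α/2}).
d·√(n/2) = 0.87 × √(8/2) = 0.87 × 2.000 = 1.740.
z_β = 1.740 − 1.960 = -0.220.
Power = Φ(-0.220) = 0.413.

power ≈ 0.41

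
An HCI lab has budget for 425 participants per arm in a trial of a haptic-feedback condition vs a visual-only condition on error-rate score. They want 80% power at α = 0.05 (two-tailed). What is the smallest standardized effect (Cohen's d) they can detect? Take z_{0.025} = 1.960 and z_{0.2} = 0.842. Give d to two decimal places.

d_min ≈ 0.19

For two independent groups of n = 425 each: d_min = (z_{α/2} + z_β)·√(2/n).
z-sum = 1.960 + 0.842 = 2.802.
d_min = 2.802 × √(2/425) = 2.802 × 0.0686 = 0.192.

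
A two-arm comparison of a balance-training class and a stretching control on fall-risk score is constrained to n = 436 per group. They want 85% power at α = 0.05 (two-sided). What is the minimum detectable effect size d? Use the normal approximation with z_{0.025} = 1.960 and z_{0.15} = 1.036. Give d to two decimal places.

d_min ≈ 0.20

For two independent groups of n = 436 each: d_min = (z_{α/2} + z_β)·√(2/n).
z-sum = 1.960 + 1.036 = 2.996.
d_min = 2.996 × √(2/436) = 2.996 × 0.0677 = 0.203.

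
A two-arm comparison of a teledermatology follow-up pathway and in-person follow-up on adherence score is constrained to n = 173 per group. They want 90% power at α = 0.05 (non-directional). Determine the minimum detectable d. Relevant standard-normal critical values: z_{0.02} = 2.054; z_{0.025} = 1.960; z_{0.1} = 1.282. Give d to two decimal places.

For two independent groups of n = 173 each: d_min = (z_{α/2} + z_β)·√(2/n).
z-sum = 1.960 + 1.282 = 3.242.
d_min = 3.242 × √(2/173) = 3.242 × 0.1075 = 0.349.

d_min ≈ 0.35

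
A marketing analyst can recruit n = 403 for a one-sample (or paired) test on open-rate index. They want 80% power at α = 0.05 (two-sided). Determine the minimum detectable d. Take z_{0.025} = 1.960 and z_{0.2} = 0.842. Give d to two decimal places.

d_min ≈ 0.14

For a single sample (or paired design) of n = 403: d_min = (z_{α/2} + z_β)/√n.
z-sum = 1.960 + 0.842 = 2.802.
d_min = 2.802 / √403 = 2.802 / 20.075 = 0.140.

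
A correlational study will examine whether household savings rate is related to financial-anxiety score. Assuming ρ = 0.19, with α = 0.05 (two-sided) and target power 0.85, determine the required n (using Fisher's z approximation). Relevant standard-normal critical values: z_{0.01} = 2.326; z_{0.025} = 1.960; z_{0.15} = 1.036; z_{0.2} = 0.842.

Fisher's z: C = ½·ln((1+r)/(1−r)) = ½·ln(1.4691) = 0.1923.
n = ((z_{α/2} + z_β)/C)² + 3.
(1.960 + 1.036) / 0.1923 = 2.996 / 0.1923 = 15.580.
n = 15.580² + 3 = 242.73 + 3 = 245.7.
Round up.

n = 246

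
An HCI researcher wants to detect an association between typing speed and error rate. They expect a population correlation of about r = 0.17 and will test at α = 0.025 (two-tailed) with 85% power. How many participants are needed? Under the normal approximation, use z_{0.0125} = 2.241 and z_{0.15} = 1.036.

Fisher's z: C = ½·ln((1+r)/(1−r)) = ½·ln(1.4096) = 0.1717.
n = ((z_{α/2} + z_β)/C)² + 3.
(2.241 + 1.036) / 0.1717 = 3.277 / 0.1717 = 19.086.
n = 19.086² + 3 = 364.26 + 3 = 367.3.
Round up.

n = 368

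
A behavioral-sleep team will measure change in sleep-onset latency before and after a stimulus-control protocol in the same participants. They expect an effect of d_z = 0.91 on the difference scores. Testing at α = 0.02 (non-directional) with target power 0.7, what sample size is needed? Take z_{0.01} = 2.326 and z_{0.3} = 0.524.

For a paired (one-sample on differences) test: n = ((z_{α/2} + z_β) / d)².
z_{α/2} + z_β = 2.326 + 0.524 = 2.850.
n = (2.850 / 0.91)² = 3.132² = 9.81.
Round up.

n = 10 pairs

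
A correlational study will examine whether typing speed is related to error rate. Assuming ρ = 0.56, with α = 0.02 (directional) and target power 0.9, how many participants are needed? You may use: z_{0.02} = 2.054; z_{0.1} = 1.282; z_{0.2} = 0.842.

n = 31

Fisher's z: C = ½·ln((1+r)/(1−r)) = ½·ln(3.5455) = 0.6328.
n = ((z_{α} + z_β)/C)² + 3.
(2.054 + 1.282) / 0.6328 = 3.336 / 0.6328 = 5.272.
n = 5.272² + 3 = 27.79 + 3 = 30.8.
Round up.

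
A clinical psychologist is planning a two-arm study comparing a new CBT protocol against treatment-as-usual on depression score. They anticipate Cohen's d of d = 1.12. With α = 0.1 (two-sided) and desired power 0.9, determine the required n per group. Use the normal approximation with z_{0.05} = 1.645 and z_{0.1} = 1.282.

n = 14 per group

For two independent groups with equal n: n = 2·((z_{α/2} + z_β) / d)².
z_{α/2} + z_β = 1.645 + 1.282 = 2.927.
n = 2 × (2.927 / 1.12)² = 2 × 2.613² = 2 × 6.83 = 13.7.
Round up to the next whole participant.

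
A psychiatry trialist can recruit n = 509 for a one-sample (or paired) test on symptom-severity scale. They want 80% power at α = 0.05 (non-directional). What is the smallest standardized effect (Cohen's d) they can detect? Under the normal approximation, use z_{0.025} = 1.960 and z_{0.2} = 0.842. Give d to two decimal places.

d_min ≈ 0.12

For a single sample (or paired design) of n = 509: d_min = (z_{α/2} + z_β)/√n.
z-sum = 1.960 + 0.842 = 2.802.
d_min = 2.802 / √509 = 2.802 / 22.561 = 0.124.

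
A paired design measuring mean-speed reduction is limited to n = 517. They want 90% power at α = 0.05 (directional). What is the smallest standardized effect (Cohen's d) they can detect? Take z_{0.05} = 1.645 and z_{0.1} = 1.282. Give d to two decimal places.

d_min ≈ 0.13

For a single sample (or paired design) of n = 517: d_min = (z_{α} + z_β)/√n.
z-sum = 1.645 + 1.282 = 2.927.
d_min = 2.927 / √517 = 2.927 / 22.738 = 0.129.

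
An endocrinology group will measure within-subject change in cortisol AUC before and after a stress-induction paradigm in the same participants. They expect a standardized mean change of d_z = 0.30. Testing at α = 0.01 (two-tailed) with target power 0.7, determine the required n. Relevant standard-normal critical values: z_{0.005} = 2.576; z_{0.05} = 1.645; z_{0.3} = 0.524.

n = 107 pairs

For a paired (one-sample on differences) test: n = ((z_{α/2} + z_β) / d)².
z_{α/2} + z_β = 2.576 + 0.524 = 3.100.
n = (3.100 / 0.30)² = 10.333² = 106.78.
Round up.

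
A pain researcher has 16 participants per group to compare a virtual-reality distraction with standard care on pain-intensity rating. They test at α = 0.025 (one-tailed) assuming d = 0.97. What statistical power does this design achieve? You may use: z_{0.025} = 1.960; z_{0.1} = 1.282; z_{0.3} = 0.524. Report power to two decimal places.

power ≈ 0.78

For two equal groups, power = Φ(d·√(n/2) − z_{α}).
d·√(n/2) = 0.97 × √(16/2) = 0.97 × 2.828 = 2.744.
z_β = 2.744 − 1.960 = 0.784.
Power = Φ(0.784) = 0.783.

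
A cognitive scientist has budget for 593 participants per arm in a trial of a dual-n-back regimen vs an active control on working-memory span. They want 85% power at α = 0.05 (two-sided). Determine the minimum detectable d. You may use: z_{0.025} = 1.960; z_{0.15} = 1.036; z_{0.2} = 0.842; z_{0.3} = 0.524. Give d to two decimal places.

d_min ≈ 0.17

For two independent groups of n = 593 each: d_min = (z_{α/2} + z_β)·√(2/n).
z-sum = 1.960 + 1.036 = 2.996.
d_min = 2.996 × √(2/593) = 2.996 × 0.0581 = 0.174.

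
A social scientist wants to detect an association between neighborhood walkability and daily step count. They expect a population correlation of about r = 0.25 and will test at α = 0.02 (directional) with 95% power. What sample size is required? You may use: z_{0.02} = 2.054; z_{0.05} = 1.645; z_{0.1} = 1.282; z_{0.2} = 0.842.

n = 213

Fisher's z: C = ½·ln((1+r)/(1−r)) = ½·ln(1.6667) = 0.2554.
n = ((z_{α} + z_β)/C)² + 3.
(2.054 + 1.645) / 0.2554 = 3.699 / 0.2554 = 14.483.
n = 14.483² + 3 = 209.76 + 3 = 212.8.
Round up.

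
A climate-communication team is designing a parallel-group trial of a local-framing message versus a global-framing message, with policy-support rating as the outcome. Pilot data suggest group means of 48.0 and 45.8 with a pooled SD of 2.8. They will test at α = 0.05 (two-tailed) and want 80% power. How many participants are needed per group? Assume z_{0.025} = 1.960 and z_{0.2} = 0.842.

Cohen's d = |M₁ − M₂| / SD_pooled = |48.0 − 45.8| / 2.8 = 2.2 / 2.8 = 0.786.
For two independent groups with equal n: n = 2·((z_{α/2} + z_β) / d)².
z_{α/2} + z_β = 1.960 + 0.842 = 2.802.
n = 2 × (2.802 / 0.786)² = 2 × 3.565² = 2 × 12.71 = 25.4.
Round up to the next whole participant.

n = 26 per group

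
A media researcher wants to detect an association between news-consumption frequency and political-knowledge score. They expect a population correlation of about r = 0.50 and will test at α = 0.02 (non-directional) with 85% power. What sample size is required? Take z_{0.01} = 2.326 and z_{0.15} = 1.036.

Fisher's z: C = ½·ln((1+r)/(1−r)) = ½·ln(3.0000) = 0.5493.
n = ((z_{α/2} + z_β)/C)² + 3.
(2.326 + 1.036) / 0.5493 = 3.362 / 0.5493 = 6.121.
n = 6.121² + 3 = 37.46 + 3 = 40.5.
Round up.

n = 41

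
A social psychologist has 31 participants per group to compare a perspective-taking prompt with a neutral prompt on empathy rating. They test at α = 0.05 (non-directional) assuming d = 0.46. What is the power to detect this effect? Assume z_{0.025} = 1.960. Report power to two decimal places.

For two equal groups, power = Φ(d·√(n/2) − z_{α/2}).
d·√(n/2) = 0.46 × √(31/2) = 0.46 × 3.937 = 1.811.
z_β = 1.811 − 1.960 = -0.149.
Power = Φ(-0.149) = 0.441.

power ≈ 0.44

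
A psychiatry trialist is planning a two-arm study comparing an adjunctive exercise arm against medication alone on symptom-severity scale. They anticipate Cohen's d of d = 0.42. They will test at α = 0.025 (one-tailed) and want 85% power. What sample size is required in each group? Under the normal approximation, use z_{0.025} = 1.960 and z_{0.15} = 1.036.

For two independent groups with equal n: n = 2·((z_{α} + z_β) / d)².
z_{α} + z_β = 1.960 + 1.036 = 2.996.
n = 2 × (2.996 / 0.42)² = 2 × 7.133² = 2 × 50.88 = 101.8.
Round up to the next whole participant.

n = 102 per group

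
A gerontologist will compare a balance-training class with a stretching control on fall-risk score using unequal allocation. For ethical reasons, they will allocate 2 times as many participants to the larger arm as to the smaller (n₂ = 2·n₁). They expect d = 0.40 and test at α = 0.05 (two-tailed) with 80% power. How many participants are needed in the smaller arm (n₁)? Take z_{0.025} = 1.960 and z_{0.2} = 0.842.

With allocation ratio k = n₂/n₁ = 2, Var(x̄₁−x̄₂) = σ²(1/n₁ + 1/(k·n₁)) = σ²·(k+1)/(k·n₁).
So n₁ = (1 + 1/k)·((z_{α/2} + z_β)/d)² = 1.500 × (2.802/0.40)².
n₁ = 1.500 × 49.07 = 73.6.
Round up: n₁ = 74, giving n₂ = 2 × 74 = 148.

n₁ = 74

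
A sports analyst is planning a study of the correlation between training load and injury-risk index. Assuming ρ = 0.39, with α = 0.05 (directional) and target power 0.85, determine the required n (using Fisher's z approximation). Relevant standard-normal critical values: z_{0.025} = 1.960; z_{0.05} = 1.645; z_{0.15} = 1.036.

Fisher's z: C = ½·ln((1+r)/(1−r)) = ½·ln(2.2787) = 0.4118.
n = ((z_{α} + z_β)/C)² + 3.
(1.645 + 1.036) / 0.4118 = 2.681 / 0.4118 = 6.510.
n = 6.510² + 3 = 42.39 + 3 = 45.4.
Round up.

n = 46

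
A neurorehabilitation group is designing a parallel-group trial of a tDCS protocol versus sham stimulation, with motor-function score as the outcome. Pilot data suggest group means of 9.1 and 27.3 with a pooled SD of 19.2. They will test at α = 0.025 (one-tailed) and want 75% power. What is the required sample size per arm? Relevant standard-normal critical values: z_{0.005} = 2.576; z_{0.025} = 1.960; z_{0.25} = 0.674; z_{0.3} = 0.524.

Cohen's d = |M₁ − M₂| / SD_pooled = |9.1 − 27.3| / 19.2 = 18.2 / 19.2 = 0.948.
For two independent groups with equal n: n = 2·((z_{α} + z_β) / d)².
z_{α} + z_β = 1.960 + 0.674 = 2.634.
n = 2 × (2.634 / 0.948)² = 2 × 2.778² = 2 × 7.72 = 15.4.
Round up to the next whole participant.

n = 16 per group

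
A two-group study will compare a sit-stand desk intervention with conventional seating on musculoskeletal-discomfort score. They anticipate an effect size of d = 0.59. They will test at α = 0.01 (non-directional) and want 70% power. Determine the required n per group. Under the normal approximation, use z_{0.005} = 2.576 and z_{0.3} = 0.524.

n = 56 per group

For two independent groups with equal n: n = 2·((z_{α/2} + z_β) / d)².
z_{α/2} + z_β = 2.576 + 0.524 = 3.100.
n = 2 × (3.100 / 0.59)² = 2 × 5.254² = 2 × 27.61 = 55.2.
Round up to the next whole participant.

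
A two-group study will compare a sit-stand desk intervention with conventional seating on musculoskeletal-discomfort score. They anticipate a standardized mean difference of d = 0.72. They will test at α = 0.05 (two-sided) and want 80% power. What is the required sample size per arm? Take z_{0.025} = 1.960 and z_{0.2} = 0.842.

n = 31 per group

For two independent groups with equal n: n = 2·((z_{α/2} + z_β) / d)².
z_{α/2} + z_β = 1.960 + 0.842 = 2.802.
n = 2 × (2.802 / 0.72)² = 2 × 3.892² = 2 × 15.15 = 30.3.
Round up to the next whole participant.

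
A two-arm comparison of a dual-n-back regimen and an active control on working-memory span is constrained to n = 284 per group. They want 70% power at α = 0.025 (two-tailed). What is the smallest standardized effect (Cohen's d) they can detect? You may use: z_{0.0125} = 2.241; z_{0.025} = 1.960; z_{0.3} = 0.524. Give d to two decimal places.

d_min ≈ 0.23

For two independent groups of n = 284 each: d_min = (z_{α/2} + z_β)·√(2/n).
z-sum = 2.241 + 0.524 = 2.765.
d_min = 2.765 × √(2/284) = 2.765 × 0.0839 = 0.232.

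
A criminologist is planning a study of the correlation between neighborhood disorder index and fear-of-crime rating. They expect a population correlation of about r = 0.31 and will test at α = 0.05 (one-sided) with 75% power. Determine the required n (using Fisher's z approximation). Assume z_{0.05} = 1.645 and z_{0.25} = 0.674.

Fisher's z: C = ½·ln((1+r)/(1−r)) = ½·ln(1.8986) = 0.3205.
n = ((z_{α} + z_β)/C)² + 3.
(1.645 + 0.674) / 0.3205 = 2.319 / 0.3205 = 7.236.
n = 7.236² + 3 = 52.35 + 3 = 55.4.
Round up.

n = 56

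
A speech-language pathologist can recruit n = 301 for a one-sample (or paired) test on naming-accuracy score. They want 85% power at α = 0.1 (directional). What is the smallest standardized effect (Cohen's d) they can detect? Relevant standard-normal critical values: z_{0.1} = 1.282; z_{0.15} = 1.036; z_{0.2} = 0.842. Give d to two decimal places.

For a single sample (or paired design) of n = 301: d_min = (z_{α} + z_β)/√n.
z-sum = 1.282 + 1.036 = 2.318.
d_min = 2.318 / √301 = 2.318 / 17.349 = 0.134.

d_min ≈ 0.13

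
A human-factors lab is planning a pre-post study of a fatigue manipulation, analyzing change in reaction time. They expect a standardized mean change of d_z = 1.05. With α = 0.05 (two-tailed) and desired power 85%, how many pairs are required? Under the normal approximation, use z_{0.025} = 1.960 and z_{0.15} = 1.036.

n = 9 pairs

For a paired (one-sample on differences) test: n = ((z_{α/2} + z_β) / d)².
z_{α/2} + z_β = 1.960 + 1.036 = 2.996.
n = (2.996 / 1.05)² = 2.853² = 8.14.
Round up.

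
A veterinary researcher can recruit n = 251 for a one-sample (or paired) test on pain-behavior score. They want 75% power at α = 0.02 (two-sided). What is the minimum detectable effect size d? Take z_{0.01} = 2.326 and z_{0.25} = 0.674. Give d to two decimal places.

For a single sample (or paired design) of n = 251: d_min = (z_{α/2} + z_β)/√n.
z-sum = 2.326 + 0.674 = 3.000.
d_min = 3.000 / √251 = 3.000 / 15.843 = 0.189.

d_min ≈ 0.19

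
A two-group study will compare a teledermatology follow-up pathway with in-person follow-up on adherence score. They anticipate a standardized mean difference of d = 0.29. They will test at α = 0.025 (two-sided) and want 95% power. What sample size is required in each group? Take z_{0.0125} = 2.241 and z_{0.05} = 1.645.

For two independent groups with equal n: n = 2·((z_{α/2} + z_β) / d)².
z_{α/2} + z_β = 2.241 + 1.645 = 3.886.
n = 2 × (3.886 / 0.29)² = 2 × 13.400² = 2 × 179.56 = 359.1.
Round up to the next whole participant.

n = 360 per group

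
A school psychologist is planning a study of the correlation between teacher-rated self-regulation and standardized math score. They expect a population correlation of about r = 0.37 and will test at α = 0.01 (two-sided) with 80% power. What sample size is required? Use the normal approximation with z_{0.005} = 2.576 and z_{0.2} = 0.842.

Fisher's z: C = ½·ln((1+r)/(1−r)) = ½·ln(2.1746) = 0.3884.
n = ((z_{α/2} + z_β)/C)² + 3.
(2.576 + 0.842) / 0.3884 = 3.418 / 0.3884 = 8.800.
n = 8.800² + 3 = 77.44 + 3 = 80.4.
Round up.

n = 81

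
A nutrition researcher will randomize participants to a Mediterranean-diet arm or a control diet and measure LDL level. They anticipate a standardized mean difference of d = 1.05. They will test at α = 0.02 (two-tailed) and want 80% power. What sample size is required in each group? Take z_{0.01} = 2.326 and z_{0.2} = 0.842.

For two independent groups with equal n: n = 2·((z_{α/2} + z_β) / d)².
z_{α/2} + z_β = 2.326 + 0.842 = 3.168.
n = 2 × (3.168 / 1.05)² = 2 × 3.017² = 2 × 9.10 = 18.2.
Round up to the next whole participant.

n = 19 per group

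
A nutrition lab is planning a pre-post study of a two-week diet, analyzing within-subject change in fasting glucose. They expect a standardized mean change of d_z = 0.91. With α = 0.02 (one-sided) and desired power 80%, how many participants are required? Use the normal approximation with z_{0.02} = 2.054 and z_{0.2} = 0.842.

For a paired (one-sample on differences) test: n = ((z_{α} + z_β) / d)².
z_{α} + z_β = 2.054 + 0.842 = 2.896.
n = (2.896 / 0.91)² = 3.182² = 10.13.
Round up.

n = 11 pairs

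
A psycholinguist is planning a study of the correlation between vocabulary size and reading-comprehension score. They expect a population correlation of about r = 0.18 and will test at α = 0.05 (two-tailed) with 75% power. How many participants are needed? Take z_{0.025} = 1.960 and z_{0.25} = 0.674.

Fisher's z: C = ½·ln((1+r)/(1−r)) = ½·ln(1.4390) = 0.1820.
n = ((z_{α/2} + z_β)/C)² + 3.
(1.960 + 0.674) / 0.1820 = 2.634 / 0.1820 = 14.473.
n = 14.473² + 3 = 209.45 + 3 = 212.5.
Round up.

n = 213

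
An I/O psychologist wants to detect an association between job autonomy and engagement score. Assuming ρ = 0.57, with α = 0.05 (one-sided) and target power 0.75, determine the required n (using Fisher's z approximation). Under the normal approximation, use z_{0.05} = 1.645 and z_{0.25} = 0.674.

n = 16

Fisher's z: C = ½·ln((1+r)/(1−r)) = ½·ln(3.6512) = 0.6475.
n = ((z_{α} + z_β)/C)² + 3.
(1.645 + 0.674) / 0.6475 = 2.319 / 0.6475 = 3.581.
n = 3.581² + 3 = 12.83 + 3 = 15.8.
Round up.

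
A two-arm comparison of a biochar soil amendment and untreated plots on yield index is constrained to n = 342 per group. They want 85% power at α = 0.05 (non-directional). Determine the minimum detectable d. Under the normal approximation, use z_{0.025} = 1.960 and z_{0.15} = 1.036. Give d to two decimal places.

For two independent groups of n = 342 each: d_min = (z_{α/2} + z_β)·√(2/n).
z-sum = 1.960 + 1.036 = 2.996.
d_min = 2.996 × √(2/342) = 2.996 × 0.0765 = 0.229.

d_min ≈ 0.23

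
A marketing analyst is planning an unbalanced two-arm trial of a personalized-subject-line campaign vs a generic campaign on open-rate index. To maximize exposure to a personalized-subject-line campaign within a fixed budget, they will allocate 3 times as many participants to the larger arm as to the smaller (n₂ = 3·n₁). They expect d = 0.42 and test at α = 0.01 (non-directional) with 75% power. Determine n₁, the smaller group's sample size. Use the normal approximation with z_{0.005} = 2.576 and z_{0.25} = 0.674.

With allocation ratio k = n₂/n₁ = 3, Var(x̄₁−x̄₂) = σ²(1/n₁ + 1/(k·n₁)) = σ²·(k+1)/(k·n₁).
So n₁ = (1 + 1/k)·((z_{α/2} + z_β)/d)² = 1.333 × (3.250/0.42)².
n₁ = 1.333 × 59.88 = 79.8.
Round up: n₁ = 80, giving n₂ = 3 × 80 = 240.

n₁ = 80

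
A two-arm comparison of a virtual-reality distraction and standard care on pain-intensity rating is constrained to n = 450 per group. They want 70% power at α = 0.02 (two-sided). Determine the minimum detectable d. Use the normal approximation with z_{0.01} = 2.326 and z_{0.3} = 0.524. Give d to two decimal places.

For two independent groups of n = 450 each: d_min = (z_{α/2} + z_β)·√(2/n).
z-sum = 2.326 + 0.524 = 2.850.
d_min = 2.850 × √(2/450) = 2.850 × 0.0667 = 0.190.

d_min ≈ 0.19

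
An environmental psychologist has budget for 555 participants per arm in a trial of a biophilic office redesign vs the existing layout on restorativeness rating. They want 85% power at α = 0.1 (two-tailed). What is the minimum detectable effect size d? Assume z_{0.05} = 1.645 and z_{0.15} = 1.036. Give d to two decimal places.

For two independent groups of n = 555 each: d_min = (z_{α/2} + z_β)·√(2/n).
z-sum = 1.645 + 1.036 = 2.681.
d_min = 2.681 × √(2/555) = 2.681 × 0.0600 = 0.161.

d_min ≈ 0.16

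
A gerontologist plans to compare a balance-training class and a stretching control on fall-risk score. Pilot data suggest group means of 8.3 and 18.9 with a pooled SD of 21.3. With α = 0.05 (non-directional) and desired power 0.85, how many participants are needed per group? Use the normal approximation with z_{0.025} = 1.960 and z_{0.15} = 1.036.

Cohen's d = |M₁ − M₂| / SD_pooled = |8.3 − 18.9| / 21.3 = 10.6 / 21.3 = 0.498.
For two independent groups with equal n: n = 2·((z_{α/2} + z_β) / d)².
z_{α/2} + z_β = 1.960 + 1.036 = 2.996.
n = 2 × (2.996 / 0.498)² = 2 × 6.016² = 2 × 36.19 = 72.4.
Round up to the next whole participant.

n = 73 per group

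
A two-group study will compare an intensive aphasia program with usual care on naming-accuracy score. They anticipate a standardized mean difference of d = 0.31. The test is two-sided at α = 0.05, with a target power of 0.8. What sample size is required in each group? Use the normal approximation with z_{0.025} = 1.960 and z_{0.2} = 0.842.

For two independent groups with equal n: n = 2·((z_{α/2} + z_β) / d)².
z_{α/2} + z_β = 1.960 + 0.842 = 2.802.
n = 2 × (2.802 / 0.31)² = 2 × 9.039² = 2 × 81.70 = 163.4.
Round up to the next whole participant.

n = 164 per group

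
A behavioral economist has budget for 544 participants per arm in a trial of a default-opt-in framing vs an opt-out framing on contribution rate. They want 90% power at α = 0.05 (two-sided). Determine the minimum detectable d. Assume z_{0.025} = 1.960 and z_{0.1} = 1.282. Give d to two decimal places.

For two independent groups of n = 544 each: d_min = (z_{α/2} + z_β)·√(2/n).
z-sum = 1.960 + 1.282 = 3.242.
d_min = 3.242 × √(2/544) = 3.242 × 0.0606 = 0.197.

d_min ≈ 0.20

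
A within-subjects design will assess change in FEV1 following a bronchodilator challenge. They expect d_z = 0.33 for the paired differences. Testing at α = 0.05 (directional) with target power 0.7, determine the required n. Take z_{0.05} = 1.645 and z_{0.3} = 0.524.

n = 44 pairs

For a paired (one-sample on differences) test: n = ((z_{α} + z_β) / d)².
z_{α} + z_β = 1.645 + 0.524 = 2.169.
n = (2.169 / 0.33)² = 6.573² = 43.20.
Round up.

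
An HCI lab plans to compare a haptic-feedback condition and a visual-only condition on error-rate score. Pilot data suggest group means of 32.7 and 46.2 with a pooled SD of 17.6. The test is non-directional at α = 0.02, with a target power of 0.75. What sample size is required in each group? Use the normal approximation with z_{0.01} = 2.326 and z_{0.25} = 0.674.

n = 31 per group

Cohen's d = |M₁ − M₂| / SD_pooled = |32.7 − 46.2| / 17.6 = 13.5 / 17.6 = 0.767.
For two independent groups with equal n: n = 2·((z_{α/2} + z_β) / d)².
z_{α/2} + z_β = 2.326 + 0.674 = 3.000.
n = 2 × (3.000 / 0.767)² = 2 × 3.911² = 2 × 15.30 = 30.6.
Round up to the next whole participant.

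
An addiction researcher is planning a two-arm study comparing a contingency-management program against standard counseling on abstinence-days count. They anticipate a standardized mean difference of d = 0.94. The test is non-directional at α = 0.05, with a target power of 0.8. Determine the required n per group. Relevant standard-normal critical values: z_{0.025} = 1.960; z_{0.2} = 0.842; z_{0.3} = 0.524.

For two independent groups with equal n: n = 2·((z_{α/2} + z_β) / d)².
z_{α/2} + z_β = 1.960 + 0.842 = 2.802.
n = 2 × (2.802 / 0.94)² = 2 × 2.981² = 2 × 8.89 = 17.8.
Round up to the next whole participant.

n = 18 per group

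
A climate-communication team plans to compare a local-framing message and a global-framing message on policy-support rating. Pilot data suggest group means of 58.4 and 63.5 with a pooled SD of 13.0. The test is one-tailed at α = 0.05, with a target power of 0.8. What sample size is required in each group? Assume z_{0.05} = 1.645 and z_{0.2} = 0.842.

n = 81 per group

Cohen's d = |M₁ − M₂| / SD_pooled = |58.4 − 63.5| / 13.0 = 5.1 / 13.0 = 0.392.
For two independent groups with equal n: n = 2·((z_{α} + z_β) / d)².
z_{α} + z_β = 1.645 + 0.842 = 2.487.
n = 2 × (2.487 / 0.392)² = 2 × 6.344² = 2 × 40.25 = 80.5.
Round up to the next whole participant.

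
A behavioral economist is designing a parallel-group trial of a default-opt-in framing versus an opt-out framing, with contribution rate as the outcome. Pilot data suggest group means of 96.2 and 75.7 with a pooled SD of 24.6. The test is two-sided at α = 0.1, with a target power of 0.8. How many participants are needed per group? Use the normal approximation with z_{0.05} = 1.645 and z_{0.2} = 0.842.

n = 18 per group

Cohen's d = |M₁ − M₂| / SD_pooled = |96.2 − 75.7| / 24.6 = 20.5 / 24.6 = 0.833.
For two independent groups with equal n: n = 2·((z_{α/2} + z_β) / d)².
z_{α/2} + z_β = 1.645 + 0.842 = 2.487.
n = 2 × (2.487 / 0.833)² = 2 × 2.986² = 2 × 8.91 = 17.8.
Round up to the next whole participant.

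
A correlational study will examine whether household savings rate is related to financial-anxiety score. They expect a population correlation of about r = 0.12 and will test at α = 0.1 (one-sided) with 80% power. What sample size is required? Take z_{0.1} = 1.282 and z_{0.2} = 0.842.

Fisher's z: C = ½·ln((1+r)/(1−r)) = ½·ln(1.2727) = 0.1206.
n = ((z_{α} + z_β)/C)² + 3.
(1.282 + 0.842) / 0.1206 = 2.124 / 0.1206 = 17.612.
n = 17.612² + 3 = 310.18 + 3 = 313.2.
Round up.

n = 314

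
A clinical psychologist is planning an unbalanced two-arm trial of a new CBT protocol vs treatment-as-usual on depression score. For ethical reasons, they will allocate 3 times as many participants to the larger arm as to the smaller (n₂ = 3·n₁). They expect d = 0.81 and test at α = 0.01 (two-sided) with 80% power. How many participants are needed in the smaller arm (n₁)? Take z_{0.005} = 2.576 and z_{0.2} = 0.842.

n₁ = 24

With allocation ratio k = n₂/n₁ = 3, Var(x̄₁−x̄₂) = σ²(1/n₁ + 1/(k·n₁)) = σ²·(k+1)/(k·n₁).
So n₁ = (1 + 1/k)·((z_{α/2} + z_β)/d)² = 1.333 × (3.418/0.81)².
n₁ = 1.333 × 17.81 = 23.7.
Round up: n₁ = 24, giving n₂ = 3 × 24 = 72.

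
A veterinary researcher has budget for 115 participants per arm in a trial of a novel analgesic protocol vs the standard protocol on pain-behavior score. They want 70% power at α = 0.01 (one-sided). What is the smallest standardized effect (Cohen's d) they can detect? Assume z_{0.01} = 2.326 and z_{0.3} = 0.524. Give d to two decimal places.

For two independent groups of n = 115 each: d_min = (z_{α} + z_β)·√(2/n).
z-sum = 2.326 + 0.524 = 2.850.
d_min = 2.850 × √(2/115) = 2.850 × 0.1319 = 0.376.

d_min ≈ 0.38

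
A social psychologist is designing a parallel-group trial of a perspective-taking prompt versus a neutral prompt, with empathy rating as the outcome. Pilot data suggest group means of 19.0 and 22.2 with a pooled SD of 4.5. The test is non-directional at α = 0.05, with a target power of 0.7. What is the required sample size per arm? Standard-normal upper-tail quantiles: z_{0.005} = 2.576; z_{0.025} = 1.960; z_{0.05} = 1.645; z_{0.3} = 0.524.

n = 25 per group

Cohen's d = |M₁ − M₂| / SD_pooled = |19.0 − 22.2| / 4.5 = 3.2 / 4.5 = 0.711.
For two independent groups with equal n: n = 2·((z_{α/2} + z_β) / d)².
z_{α/2} + z_β = 1.960 + 0.524 = 2.484.
n = 2 × (2.484 / 0.711)² = 2 × 3.494² = 2 × 12.21 = 24.4.
Round up to the next whole participant.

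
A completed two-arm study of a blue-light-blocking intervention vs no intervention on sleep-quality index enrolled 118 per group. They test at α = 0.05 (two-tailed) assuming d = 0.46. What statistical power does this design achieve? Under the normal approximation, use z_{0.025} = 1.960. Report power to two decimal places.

power ≈ 0.94

For two equal groups, power = Φ(d·√(n/2) − z_{α/2}).
d·√(n/2) = 0.46 × √(118/2) = 0.46 × 7.681 = 3.533.
z_β = 3.533 − 1.960 = 1.573.
Power = Φ(1.573) = 0.942.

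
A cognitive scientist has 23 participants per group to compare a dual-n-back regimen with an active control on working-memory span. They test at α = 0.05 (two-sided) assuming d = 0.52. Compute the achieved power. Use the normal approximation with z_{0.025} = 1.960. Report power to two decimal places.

For two equal groups, power = Φ(d·√(n/2) − z_{α/2}).
d·√(n/2) = 0.52 × √(23/2) = 0.52 × 3.391 = 1.763.
z_β = 1.763 − 1.960 = -0.197.
Power = Φ(-0.197) = 0.422.

power ≈ 0.42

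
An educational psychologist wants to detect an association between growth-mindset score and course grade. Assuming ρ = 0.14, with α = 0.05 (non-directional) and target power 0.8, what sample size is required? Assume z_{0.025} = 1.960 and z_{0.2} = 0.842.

n = 399

Fisher's z: C = ½·ln((1+r)/(1−r)) = ½·ln(1.3256) = 0.1409.
n = ((z_{α/2} + z_β)/C)² + 3.
(1.960 + 0.842) / 0.1409 = 2.802 / 0.1409 = 19.886.
n = 19.886² + 3 = 395.47 + 3 = 398.5.
Round up.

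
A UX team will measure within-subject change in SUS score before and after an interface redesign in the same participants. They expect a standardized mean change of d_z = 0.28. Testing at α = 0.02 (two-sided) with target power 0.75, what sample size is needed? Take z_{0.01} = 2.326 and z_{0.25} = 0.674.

For a paired (one-sample on differences) test: n = ((z_{α/2} + z_β) / d)².
z_{α/2} + z_β = 2.326 + 0.674 = 3.000.
n = (3.000 / 0.28)² = 10.714² = 114.80.
Round up.

n = 115 pairs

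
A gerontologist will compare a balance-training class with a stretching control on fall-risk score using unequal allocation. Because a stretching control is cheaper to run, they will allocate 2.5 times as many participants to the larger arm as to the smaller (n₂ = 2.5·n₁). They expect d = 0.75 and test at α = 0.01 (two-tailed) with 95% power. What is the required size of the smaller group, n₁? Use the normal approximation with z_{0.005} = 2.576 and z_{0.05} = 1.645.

n₁ = 45

With allocation ratio k = n₂/n₁ = 2.5, Var(x̄₁−x̄₂) = σ²(1/n₁ + 1/(k·n₁)) = σ²·(k+1)/(k·n₁).
So n₁ = (1 + 1/k)·((z_{α/2} + z_β)/d)² = 1.400 × (4.221/0.75)².
n₁ = 1.400 × 31.67 = 44.3.
Round up: n₁ = 45, giving n₂ = ⌈2.5 × 45⌉ = ⌈112.5⌉ = 113.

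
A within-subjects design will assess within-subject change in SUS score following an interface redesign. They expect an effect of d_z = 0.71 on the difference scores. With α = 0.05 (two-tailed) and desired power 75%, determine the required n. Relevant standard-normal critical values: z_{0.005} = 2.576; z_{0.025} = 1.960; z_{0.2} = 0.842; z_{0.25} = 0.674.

For a paired (one-sample on differences) test: n = ((z_{α/2} + z_β) / d)².
z_{α/2} + z_β = 1.960 + 0.674 = 2.634.
n = (2.634 / 0.71)² = 3.710² = 13.76.
Round up.

n = 14 pairs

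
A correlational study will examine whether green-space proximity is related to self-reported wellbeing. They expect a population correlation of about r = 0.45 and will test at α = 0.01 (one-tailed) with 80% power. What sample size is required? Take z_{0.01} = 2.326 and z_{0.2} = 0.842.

n = 46

Fisher's z: C = ½·ln((1+r)/(1−r)) = ½·ln(2.6364) = 0.4847.
n = ((z_{α} + z_β)/C)² + 3.
(2.326 + 0.842) / 0.4847 = 3.168 / 0.4847 = 6.536.
n = 6.536² + 3 = 42.72 + 3 = 45.7.
Round up.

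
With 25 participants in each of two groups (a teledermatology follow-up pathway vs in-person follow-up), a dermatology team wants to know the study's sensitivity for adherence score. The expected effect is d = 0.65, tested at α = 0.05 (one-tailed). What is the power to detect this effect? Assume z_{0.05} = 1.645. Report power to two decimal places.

power ≈ 0.74

For two equal groups, power = Φ(d·√(n/2) − z_{α}).
d·√(n/2) = 0.65 × √(25/2) = 0.65 × 3.536 = 2.298.
z_β = 2.298 − 1.645 = 0.653.
Power = Φ(0.653) = 0.743.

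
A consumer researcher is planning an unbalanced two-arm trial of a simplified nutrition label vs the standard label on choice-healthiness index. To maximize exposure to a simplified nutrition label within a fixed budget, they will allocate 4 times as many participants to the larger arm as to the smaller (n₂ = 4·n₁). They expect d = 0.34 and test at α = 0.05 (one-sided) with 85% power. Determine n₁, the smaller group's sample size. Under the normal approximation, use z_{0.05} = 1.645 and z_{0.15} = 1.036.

With allocation ratio k = n₂/n₁ = 4, Var(x̄₁−x̄₂) = σ²(1/n₁ + 1/(k·n₁)) = σ²·(k+1)/(k·n₁).
So n₁ = (1 + 1/k)·((z_{α} + z_β)/d)² = 1.250 × (2.681/0.34)².
n₁ = 1.250 × 62.18 = 77.7.
Round up: n₁ = 78, giving n₂ = 4 × 78 = 312.

n₁ = 78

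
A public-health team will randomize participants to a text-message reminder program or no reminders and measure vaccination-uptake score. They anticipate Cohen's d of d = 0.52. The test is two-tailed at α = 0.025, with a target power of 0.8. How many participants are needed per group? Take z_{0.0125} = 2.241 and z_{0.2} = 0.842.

n = 71 per group

For two independent groups with equal n: n = 2·((z_{α/2} + z_β) / d)².
z_{α/2} + z_β = 2.241 + 0.842 = 3.083.
n = 2 × (3.083 / 0.52)² = 2 × 5.929² = 2 × 35.15 = 70.3.
Round up to the next whole participant.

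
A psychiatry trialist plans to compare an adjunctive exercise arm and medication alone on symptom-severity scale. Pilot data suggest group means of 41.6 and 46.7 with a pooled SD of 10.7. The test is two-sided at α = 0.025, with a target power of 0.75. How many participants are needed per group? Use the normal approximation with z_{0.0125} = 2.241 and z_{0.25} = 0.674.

n = 75 per group

Cohen's d = |M₁ − M₂| / SD_pooled = |41.6 − 46.7| / 10.7 = 5.1 / 10.7 = 0.477.
For two independent groups with equal n: n = 2·((z_{α/2} + z_β) / d)².
z_{α/2} + z_β = 2.241 + 0.674 = 2.915.
n = 2 × (2.915 / 0.477)² = 2 × 6.111² = 2 × 37.35 = 74.7.
Round up to the next whole participant.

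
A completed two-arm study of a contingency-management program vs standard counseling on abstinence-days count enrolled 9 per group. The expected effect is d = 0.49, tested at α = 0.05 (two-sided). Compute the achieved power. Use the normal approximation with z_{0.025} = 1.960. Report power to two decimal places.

power ≈ 0.18

For two equal groups, power = Φ(d·√(n/2) − z_{α/2}).
d·√(n/2) = 0.49 × √(9/2) = 0.49 × 2.121 = 1.039.
z_β = 1.039 − 1.960 = -0.921.
Power = Φ(-0.921) = 0.179.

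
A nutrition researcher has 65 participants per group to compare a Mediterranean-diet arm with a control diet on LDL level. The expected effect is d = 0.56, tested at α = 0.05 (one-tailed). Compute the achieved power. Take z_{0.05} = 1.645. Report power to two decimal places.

power ≈ 0.94

For two equal groups, power = Φ(d·√(n/2) − z_{α}).
d·√(n/2) = 0.56 × √(65/2) = 0.56 × 5.701 = 3.192.
z_β = 3.192 − 1.645 = 1.547.
Power = Φ(1.547) = 0.939.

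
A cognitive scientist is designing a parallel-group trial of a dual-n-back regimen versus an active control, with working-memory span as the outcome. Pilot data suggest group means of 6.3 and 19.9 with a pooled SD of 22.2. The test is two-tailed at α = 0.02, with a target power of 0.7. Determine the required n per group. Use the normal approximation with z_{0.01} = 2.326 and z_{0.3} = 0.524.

Cohen's d = |M₁ − M₂| / SD_pooled = |6.3 − 19.9| / 22.2 = 13.6 / 22.2 = 0.613.
For two independent groups with equal n: n = 2·((z_{α/2} + z_β) / d)².
z_{α/2} + z_β = 2.326 + 0.524 = 2.850.
n = 2 × (2.850 / 0.613)² = 2 × 4.649² = 2 × 21.62 = 43.2.
Round up to the next whole participant.

n = 44 per group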